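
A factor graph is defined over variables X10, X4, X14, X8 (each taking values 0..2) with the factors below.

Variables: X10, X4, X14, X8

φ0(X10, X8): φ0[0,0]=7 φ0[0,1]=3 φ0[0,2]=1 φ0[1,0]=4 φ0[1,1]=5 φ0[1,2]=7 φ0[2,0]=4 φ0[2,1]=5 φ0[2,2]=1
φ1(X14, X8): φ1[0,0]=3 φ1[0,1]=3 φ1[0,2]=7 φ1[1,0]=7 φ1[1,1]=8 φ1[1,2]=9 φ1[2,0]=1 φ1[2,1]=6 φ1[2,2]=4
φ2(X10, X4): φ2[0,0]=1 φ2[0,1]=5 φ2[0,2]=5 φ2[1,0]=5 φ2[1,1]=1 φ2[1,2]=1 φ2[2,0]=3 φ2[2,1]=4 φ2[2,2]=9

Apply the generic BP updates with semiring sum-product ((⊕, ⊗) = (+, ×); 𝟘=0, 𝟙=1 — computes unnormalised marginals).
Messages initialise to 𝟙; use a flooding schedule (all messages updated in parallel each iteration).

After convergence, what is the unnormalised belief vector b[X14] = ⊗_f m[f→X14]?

init: all messages = 𝟙 over 3 values
r1 m[φ0→X10] = [11, 16, 10]
r1 m[φ0→X8] = [15, 13, 9]
r1 m[φ1→X14] = [13, 24, 11]
r1 m[φ1→X8] = [11, 17, 20]
r1 m[φ2→X10] = [11, 7, 16]
r1 m[φ2→X4] = [9, 10, 15]
r1 m[X10→φ0] = [1, 1, 1]
r1 m[X10→φ2] = [1, 1, 1]
r1 m[X4→φ2] = [1, 1, 1]
r1 m[X14→φ1] = [1, 1, 1]
r1 m[X8→φ0] = [1, 1, 1]
r1 m[X8→φ1] = [1, 1, 1]
r2 m[φ0→X10] = [11, 16, 10]
r2 m[φ0→X8] = [15, 13, 9]
r2 m[φ1→X14] = [13, 24, 11]
r2 m[φ1→X8] = [11, 17, 20]
r2 m[φ2→X10] = [11, 7, 16]
r2 m[φ2→X4] = [9, 10, 15]
r2 m[X10→φ0] = [11, 7, 16]
r2 m[X10→φ2] = [11, 16, 10]
r2 m[X4→φ2] = [1, 1, 1]
r2 m[X14→φ1] = [1, 1, 1]
r2 m[X8→φ0] = [11, 17, 20]
r2 m[X8→φ1] = [15, 13, 9]
r3 m[φ0→X10] = [148, 269, 149]
r3 m[φ0→X8] = [169, 148, 76]
r3 m[φ1→X14] = [147, 290, 129]
r3 m[φ1→X8] = [11, 17, 20]
r3 m[φ2→X10] = [11, 7, 16]
r3 m[φ2→X4] = [121, 111, 161]
r3 m[X10→φ0] = [11, 7, 16]
r3 m[X10→φ2] = [11, 16, 10]
r3 m[X4→φ2] = [1, 1, 1]
r3 m[X14→φ1] = [1, 1, 1]
r3 m[X8→φ0] = [11, 17, 20]
r3 m[X8→φ1] = [15, 13, 9]
r4 m[φ0→X10] = [148, 269, 149]
r4 m[φ0→X8] = [169, 148, 76]
r4 m[φ1→X14] = [147, 290, 129]
r4 m[φ1→X8] = [11, 17, 20]
r4 m[φ2→X10] = [11, 7, 16]
r4 m[φ2→X4] = [121, 111, 161]
r4 m[X10→φ0] = [11, 7, 16]
r4 m[X10→φ2] = [148, 269, 149]
r4 m[X4→φ2] = [1, 1, 1]
r4 m[X14→φ1] = [1, 1, 1]
r4 m[X8→φ0] = [11, 17, 20]
r4 m[X8→φ1] = [169, 148, 76]
r5 m[φ0→X10] = [148, 269, 149]
r5 m[φ0→X8] = [169, 148, 76]
r5 m[φ1→X14] = [1483, 3051, 1361]
r5 m[φ1→X8] = [11, 17, 20]
r5 m[φ2→X10] = [11, 7, 16]
r5 m[φ2→X4] = [1940, 1605, 2350]
r5 m[X10→φ0] = [11, 7, 16]
r5 m[X10→φ2] = [148, 269, 149]
r5 m[X4→φ2] = [1, 1, 1]
r5 m[X14→φ1] = [1, 1, 1]
r5 m[X8→φ0] = [11, 17, 20]
r5 m[X8→φ1] = [169, 148, 76]
r6 m[φ0→X10] = [148, 269, 149]
r6 m[φ0→X8] = [169, 148, 76]
r6 m[φ1→X14] = [1483, 3051, 1361]
r6 m[φ1→X8] = [11, 17, 20]
r6 m[φ2→X10] = [11, 7, 16]
r6 m[φ2→X4] = [1940, 1605, 2350]
r6 m[X10→φ0] = [11, 7, 16]
r6 m[X10→φ2] = [148, 269, 149]
r6 m[X4→φ2] = [1, 1, 1]
r6 m[X14→φ1] = [1, 1, 1]
r6 m[X8→φ0] = [11, 17, 20]
r6 m[X8→φ1] = [169, 148, 76]
fixed point reached at round 6
b[X14] = ⊗ incoming = [1483, 3051, 1361]

b[X14] = [1483, 3051, 1361]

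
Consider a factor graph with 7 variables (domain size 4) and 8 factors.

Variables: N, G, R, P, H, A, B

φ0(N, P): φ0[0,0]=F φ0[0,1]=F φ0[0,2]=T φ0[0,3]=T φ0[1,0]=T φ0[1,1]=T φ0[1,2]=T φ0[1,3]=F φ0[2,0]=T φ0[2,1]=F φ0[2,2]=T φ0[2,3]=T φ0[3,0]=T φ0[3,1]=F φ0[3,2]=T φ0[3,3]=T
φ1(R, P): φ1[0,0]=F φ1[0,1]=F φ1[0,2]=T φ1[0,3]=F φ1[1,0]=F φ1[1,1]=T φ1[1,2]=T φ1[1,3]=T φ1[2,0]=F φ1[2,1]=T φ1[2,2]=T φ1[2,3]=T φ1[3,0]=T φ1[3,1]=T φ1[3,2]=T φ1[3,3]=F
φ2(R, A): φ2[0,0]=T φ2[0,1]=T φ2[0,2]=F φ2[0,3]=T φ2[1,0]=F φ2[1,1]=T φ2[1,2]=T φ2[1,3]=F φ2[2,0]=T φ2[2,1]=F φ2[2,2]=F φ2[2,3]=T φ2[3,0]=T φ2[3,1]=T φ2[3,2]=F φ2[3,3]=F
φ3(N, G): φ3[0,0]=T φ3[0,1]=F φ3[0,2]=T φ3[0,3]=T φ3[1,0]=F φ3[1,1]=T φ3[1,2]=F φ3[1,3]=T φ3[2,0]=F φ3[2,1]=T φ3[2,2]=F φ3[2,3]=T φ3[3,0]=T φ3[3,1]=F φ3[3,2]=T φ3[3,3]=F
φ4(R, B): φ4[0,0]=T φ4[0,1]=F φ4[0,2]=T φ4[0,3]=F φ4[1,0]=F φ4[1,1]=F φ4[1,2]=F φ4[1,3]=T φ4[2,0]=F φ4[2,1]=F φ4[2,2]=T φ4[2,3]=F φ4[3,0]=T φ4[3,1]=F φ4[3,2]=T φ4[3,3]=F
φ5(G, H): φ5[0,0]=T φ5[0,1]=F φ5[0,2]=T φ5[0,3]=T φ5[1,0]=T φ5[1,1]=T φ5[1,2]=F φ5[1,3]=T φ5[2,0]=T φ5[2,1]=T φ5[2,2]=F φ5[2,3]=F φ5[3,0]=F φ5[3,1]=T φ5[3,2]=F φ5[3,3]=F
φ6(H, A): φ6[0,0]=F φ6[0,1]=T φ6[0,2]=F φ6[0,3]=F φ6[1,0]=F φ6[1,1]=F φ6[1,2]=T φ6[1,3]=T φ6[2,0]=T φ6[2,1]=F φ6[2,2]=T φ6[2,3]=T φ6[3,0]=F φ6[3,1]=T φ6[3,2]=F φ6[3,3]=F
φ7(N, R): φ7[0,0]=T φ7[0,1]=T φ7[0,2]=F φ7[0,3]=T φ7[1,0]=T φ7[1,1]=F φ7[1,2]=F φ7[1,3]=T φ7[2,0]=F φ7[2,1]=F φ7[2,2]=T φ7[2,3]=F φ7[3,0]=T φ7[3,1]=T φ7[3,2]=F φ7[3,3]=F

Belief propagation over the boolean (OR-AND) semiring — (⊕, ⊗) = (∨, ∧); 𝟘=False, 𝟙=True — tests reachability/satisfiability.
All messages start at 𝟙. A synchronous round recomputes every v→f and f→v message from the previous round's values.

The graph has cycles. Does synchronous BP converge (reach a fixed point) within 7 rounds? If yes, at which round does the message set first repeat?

init: all messages = 𝟙 over 4 values
r1 m[φ0→N] = [T, T, T, T]
r1 m[φ0→P] = [T, T, T, T]
r1 m[φ1→R] = [T, T, T, T]
r1 m[φ1→P] = [T, T, T, T]
r1 m[φ2→R] = [T, T, T, T]
r1 m[φ2→A] = [T, T, T, T]
r1 m[φ3→N] = [T, T, T, T]
r1 m[φ3→G] = [T, T, T, T]
r1 m[φ4→R] = [T, T, T, T]
r1 m[φ4→B] = [T, F, T, T]
r1 m[φ5→G] = [T, T, T, T]
r1 m[φ5→H] = [T, T, T, T]
r1 m[φ6→H] = [T, T, T, T]
r1 m[φ6→A] = [T, T, T, T]
r1 m[φ7→N] = [T, T, T, T]
r1 m[φ7→R] = [T, T, T, T]
r1 m[N→φ0] = [T, T, T, T]
r1 m[N→φ3] = [T, T, T, T]
r1 m[N→φ7] = [T, T, T, T]
r1 m[G→φ3] = [T, T, T, T]
r1 m[G→φ5] = [T, T, T, T]
r1 m[R→φ1] = [T, T, T, T]
r1 m[R→φ2] = [T, T, T, T]
r1 m[R→φ4] = [T, T, T, T]
r1 m[R→φ7] = [T, T, T, T]
r1 m[P→φ0] = [T, T, T, T]
r1 m[P→φ1] = [T, T, T, T]
r1 m[H→φ5] = [T, T, T, T]
r1 m[H→φ6] = [T, T, T, T]
r1 m[A→φ2] = [T, T, T, T]
r1 m[A→φ6] = [T, T, T, T]
r1 m[B→φ4] = [T, T, T, T]
r2 m[φ0→N] = [T, T, T, T]
r2 m[φ0→P] = [T, T, T, T]
r2 m[φ1→R] = [T, T, T, T]
r2 m[φ1→P] = [T, T, T, T]
r2 m[φ2→R] = [T, T, T, T]
r2 m[φ2→A] = [T, T, T, T]
r2 m[φ3→N] = [T, T, T, T]
r2 m[φ3→G] = [T, T, T, T]
r2 m[φ4→R] = [T, T, T, T]
r2 m[φ4→B] = [T, F, T, T]
r2 m[φ5→G] = [T, T, T, T]
r2 m[φ5→H] = [T, T, T, T]
r2 m[φ6→H] = [T, T, T, T]
r2 m[φ6→A] = [T, T, T, T]
r2 m[φ7→N] = [T, T, T, T]
r2 m[φ7→R] = [T, T, T, T]
r2 m[N→φ0] = [T, T, T, T]
r2 m[N→φ3] = [T, T, T, T]
r2 m[N→φ7] = [T, T, T, T]
r2 m[G→φ3] = [T, T, T, T]
r2 m[G→φ5] = [T, T, T, T]
r2 m[R→φ1] = [T, T, T, T]
r2 m[R→φ2] = [T, T, T, T]
r2 m[R→φ4] = [T, T, T, T]
r2 m[R→φ7] = [T, T, T, T]
r2 m[P→φ0] = [T, T, T, T]
r2 m[P→φ1] = [T, T, T, T]
r2 m[H→φ5] = [T, T, T, T]
r2 m[H→φ6] = [T, T, T, T]
r2 m[A→φ2] = [T, T, T, T]
r2 m[A→φ6] = [T, T, T, T]
r2 m[B→φ4] = [T, T, T, T]
fixed point reached at round 2
messages reach a fixed point at round 2

CONVERGED at round 2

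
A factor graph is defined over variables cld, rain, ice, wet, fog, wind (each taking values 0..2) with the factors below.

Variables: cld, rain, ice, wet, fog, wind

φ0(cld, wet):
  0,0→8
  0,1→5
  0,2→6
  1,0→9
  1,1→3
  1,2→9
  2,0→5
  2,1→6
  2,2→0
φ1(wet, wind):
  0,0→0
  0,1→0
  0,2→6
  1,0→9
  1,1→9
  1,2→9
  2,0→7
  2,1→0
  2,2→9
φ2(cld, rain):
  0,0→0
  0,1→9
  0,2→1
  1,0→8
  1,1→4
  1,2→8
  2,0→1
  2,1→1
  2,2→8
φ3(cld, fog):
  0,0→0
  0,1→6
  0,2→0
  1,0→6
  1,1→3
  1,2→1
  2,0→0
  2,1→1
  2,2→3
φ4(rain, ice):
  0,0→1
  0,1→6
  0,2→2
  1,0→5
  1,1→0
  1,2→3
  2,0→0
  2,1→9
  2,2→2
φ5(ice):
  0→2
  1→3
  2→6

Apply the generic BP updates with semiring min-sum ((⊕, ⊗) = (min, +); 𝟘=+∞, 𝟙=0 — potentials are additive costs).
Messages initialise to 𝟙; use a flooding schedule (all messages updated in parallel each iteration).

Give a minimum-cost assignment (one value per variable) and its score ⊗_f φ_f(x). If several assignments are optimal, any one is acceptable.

init: all messages = 𝟙 over 3 values
r1 m[φ0→cld] = [5, 3, 0]
r1 m[φ0→wet] = [5, 3, 0]
r1 m[φ1→wet] = [0, 9, 0]
r1 m[φ1→wind] = [0, 0, 6]
r1 m[φ2→cld] = [0, 4, 1]
r1 m[φ2→rain] = [0, 1, 1]
r1 m[φ3→cld] = [0, 1, 0]
r1 m[φ3→fog] = [0, 1, 0]
r1 m[φ4→rain] = [1, 0, 0]
r1 m[φ4→ice] = [0, 0, 2]
r1 m[φ5→ice] = [2, 3, 6]
r1 m[cld→φ0] = [0, 0, 0]
r1 m[cld→φ2] = [0, 0, 0]
r1 m[cld→φ3] = [0, 0, 0]
r1 m[rain→φ2] = [0, 0, 0]
r1 m[rain→φ4] = [0, 0, 0]
r1 m[ice→φ4] = [0, 0, 0]
r1 m[ice→φ5] = [0, 0, 0]
r1 m[wet→φ0] = [0, 0, 0]
r1 m[wet→φ1] = [0, 0, 0]
r1 m[fog→φ3] = [0, 0, 0]
r1 m[wind→φ1] = [0, 0, 0]
r2 m[φ0→cld] = [5, 3, 0]
r2 m[φ0→wet] = [5, 3, 0]
r2 m[φ1→wet] = [0, 9, 0]
r2 m[φ1→wind] = [0, 0, 6]
r2 m[φ2→cld] = [0, 4, 1]
r2 m[φ2→rain] = [0, 1, 1]
r2 m[φ3→cld] = [0, 1, 0]
r2 m[φ3→fog] = [0, 1, 0]
r2 m[φ4→rain] = [1, 0, 0]
r2 m[φ4→ice] = [0, 0, 2]
r2 m[φ5→ice] = [2, 3, 6]
r2 m[cld→φ0] = [0, 5, 1]
r2 m[cld→φ2] = [5, 4, 0]
r2 m[cld→φ3] = [5, 7, 1]
r2 m[rain→φ2] = [1, 0, 0]
r2 m[rain→φ4] = [0, 1, 1]
r2 m[ice→φ4] = [2, 3, 6]
r2 m[ice→φ5] = [0, 0, 2]
r2 m[wet→φ0] = [0, 9, 0]
r2 m[wet→φ1] = [5, 3, 0]
r2 m[fog→φ3] = [0, 0, 0]
r2 m[wind→φ1] = [0, 0, 0]
r3 m[φ0→cld] = [6, 9, 0]
r3 m[φ0→wet] = [6, 5, 1]
r3 m[φ1→wet] = [0, 9, 0]
r3 m[φ1→wind] = [5, 0, 9]
r3 m[φ2→cld] = [1, 4, 1]
r3 m[φ2→rain] = [1, 1, 6]
r3 m[φ3→cld] = [0, 1, 0]
r3 m[φ3→fog] = [1, 2, 4]
r3 m[φ4→rain] = [3, 3, 2]
r3 m[φ4→ice] = [1, 1, 2]
r3 m[φ5→ice] = [2, 3, 6]
r3 m[cld→φ0] = [0, 5, 1]
r3 m[cld→φ2] = [5, 4, 0]
r3 m[cld→φ3] = [5, 7, 1]
r3 m[rain→φ2] = [1, 0, 0]
r3 m[rain→φ4] = [0, 1, 1]
r3 m[ice→φ4] = [2, 3, 6]
r3 m[ice→φ5] = [0, 0, 2]
r3 m[wet→φ0] = [0, 9, 0]
r3 m[wet→φ1] = [5, 3, 0]
r3 m[fog→φ3] = [0, 0, 0]
r3 m[wind→φ1] = [0, 0, 0]
r4 m[φ0→cld] = [6, 9, 0]
r4 m[φ0→wet] = [6, 5, 1]
r4 m[φ1→wet] = [0, 9, 0]
r4 m[φ1→wind] = [5, 0, 9]
r4 m[φ2→cld] = [1, 4, 1]
r4 m[φ2→rain] = [1, 1, 6]
r4 m[φ3→cld] = [0, 1, 0]
r4 m[φ3→fog] = [1, 2, 4]
r4 m[φ4→rain] = [3, 3, 2]
r4 m[φ4→ice] = [1, 1, 2]
r4 m[φ5→ice] = [2, 3, 6]
r4 m[cld→φ0] = [1, 5, 1]
r4 m[cld→φ2] = [6, 10, 0]
r4 m[cld→φ3] = [7, 13, 1]
r4 m[rain→φ2] = [3, 3, 2]
r4 m[rain→φ4] = [1, 1, 6]
r4 m[ice→φ4] = [2, 3, 6]
r4 m[ice→φ5] = [1, 1, 2]
r4 m[wet→φ0] = [0, 9, 0]
r4 m[wet→φ1] = [6, 5, 1]
r4 m[fog→φ3] = [0, 0, 0]
r4 m[wind→φ1] = [0, 0, 0]
r5 m[φ0→cld] = [6, 9, 0]
r5 m[φ0→wet] = [6, 6, 1]
r5 m[φ1→wet] = [0, 9, 0]
r5 m[φ1→wind] = [6, 1, 10]
r5 m[φ2→cld] = [3, 7, 4]
r5 m[φ2→rain] = [1, 1, 7]
r5 m[φ3→cld] = [0, 1, 0]
r5 m[φ3→fog] = [1, 2, 4]
r5 m[φ4→rain] = [3, 3, 2]
r5 m[φ4→ice] = [2, 1, 3]
r5 m[φ5→ice] = [2, 3, 6]
r5 m[cld→φ0] = [1, 5, 1]
r5 m[cld→φ2] = [6, 10, 0]
r5 m[cld→φ3] = [7, 13, 1]
r5 m[rain→φ2] = [3, 3, 2]
r5 m[rain→φ4] = [1, 1, 6]
r5 m[ice→φ4] = [2, 3, 6]
r5 m[ice→φ5] = [1, 1, 2]
r5 m[wet→φ0] = [0, 9, 0]
r5 m[wet→φ1] = [6, 5, 1]
r5 m[fog→φ3] = [0, 0, 0]
r5 m[wind→φ1] = [0, 0, 0]
r6 m[φ0→cld] = [6, 9, 0]
r6 m[φ0→wet] = [6, 6, 1]
r6 m[φ1→wet] = [0, 9, 0]
r6 m[φ1→wind] = [6, 1, 10]
r6 m[φ2→cld] = [3, 7, 4]
r6 m[φ2→rain] = [1, 1, 7]
r6 m[φ3→cld] = [0, 1, 0]
r6 m[φ3→fog] = [1, 2, 4]
r6 m[φ4→rain] = [3, 3, 2]
r6 m[φ4→ice] = [2, 1, 3]
r6 m[φ5→ice] = [2, 3, 6]
r6 m[cld→φ0] = [3, 8, 4]
r6 m[cld→φ2] = [6, 10, 0]
r6 m[cld→φ3] = [9, 16, 4]
r6 m[rain→φ2] = [3, 3, 2]
r6 m[rain→φ4] = [1, 1, 7]
r6 m[ice→φ4] = [2, 3, 6]
r6 m[ice→φ5] = [2, 1, 3]
r6 m[wet→φ0] = [0, 9, 0]
r6 m[wet→φ1] = [6, 6, 1]
r6 m[fog→φ3] = [0, 0, 0]
r6 m[wind→φ1] = [0, 0, 0]
r7 m[φ0→cld] = [6, 9, 0]
r7 m[φ0→wet] = [9, 8, 4]
r7 m[φ1→wet] = [0, 9, 0]
r7 m[φ1→wind] = [6, 1, 10]
r7 m[φ2→cld] = [3, 7, 4]
r7 m[φ2→rain] = [1, 1, 7]
r7 m[φ3→cld] = [0, 1, 0]
r7 m[φ3→fog] = [4, 5, 7]
r7 m[φ4→rain] = [3, 3, 2]
r7 m[φ4→ice] = [2, 1, 3]
r7 m[φ5→ice] = [2, 3, 6]
r7 m[cld→φ0] = [3, 8, 4]
r7 m[cld→φ2] = [6, 10, 0]
r7 m[cld→φ3] = [9, 16, 4]
r7 m[rain→φ2] = [3, 3, 2]
r7 m[rain→φ4] = [1, 1, 7]
r7 m[ice→φ4] = [2, 3, 6]
r7 m[ice→φ5] = [2, 1, 3]
r7 m[wet→φ0] = [0, 9, 0]
r7 m[wet→φ1] = [6, 6, 1]
r7 m[fog→φ3] = [0, 0, 0]
r7 m[wind→φ1] = [0, 0, 0]
r8 m[φ0→cld] = [6, 9, 0]
r8 m[φ0→wet] = [9, 8, 4]
r8 m[φ1→wet] = [0, 9, 0]
r8 m[φ1→wind] = [6, 1, 10]
r8 m[φ2→cld] = [3, 7, 4]
r8 m[φ2→rain] = [1, 1, 7]
r8 m[φ3→cld] = [0, 1, 0]
r8 m[φ3→fog] = [4, 5, 7]
r8 m[φ4→rain] = [3, 3, 2]
r8 m[φ4→ice] = [2, 1, 3]
r8 m[φ5→ice] = [2, 3, 6]
r8 m[cld→φ0] = [3, 8, 4]
r8 m[cld→φ2] = [6, 10, 0]
r8 m[cld→φ3] = [9, 16, 4]
r8 m[rain→φ2] = [3, 3, 2]
r8 m[rain→φ4] = [1, 1, 7]
r8 m[ice→φ4] = [2, 3, 6]
r8 m[ice→φ5] = [2, 1, 3]
r8 m[wet→φ0] = [0, 9, 0]
r8 m[wet→φ1] = [9, 8, 4]
r8 m[fog→φ3] = [0, 0, 0]
r8 m[wind→φ1] = [0, 0, 0]
r9 m[φ0→cld] = [6, 9, 0]
r9 m[φ0→wet] = [9, 8, 4]
r9 m[φ1→wet] = [0, 9, 0]
r9 m[φ1→wind] = [9, 4, 13]
r9 m[φ2→cld] = [3, 7, 4]
r9 m[φ2→rain] = [1, 1, 7]
r9 m[φ3→cld] = [0, 1, 0]
r9 m[φ3→fog] = [4, 5, 7]
r9 m[φ4→rain] = [3, 3, 2]
r9 m[φ4→ice] = [2, 1, 3]
r9 m[φ5→ice] = [2, 3, 6]
r9 m[cld→φ0] = [3, 8, 4]
r9 m[cld→φ2] = [6, 10, 0]
r9 m[cld→φ3] = [9, 16, 4]
r9 m[rain→φ2] = [3, 3, 2]
r9 m[rain→φ4] = [1, 1, 7]
r9 m[ice→φ4] = [2, 3, 6]
r9 m[ice→φ5] = [2, 1, 3]
r9 m[wet→φ0] = [0, 9, 0]
r9 m[wet→φ1] = [9, 8, 4]
r9 m[fog→φ3] = [0, 0, 0]
r9 m[wind→φ1] = [0, 0, 0]
r10 m[φ0→cld] = [6, 9, 0]
r10 m[φ0→wet] = [9, 8, 4]
r10 m[φ1→wet] = [0, 9, 0]
r10 m[φ1→wind] = [9, 4, 13]
r10 m[φ2→cld] = [3, 7, 4]
r10 m[φ2→rain] = [1, 1, 7]
r10 m[φ3→cld] = [0, 1, 0]
r10 m[φ3→fog] = [4, 5, 7]
r10 m[φ4→rain] = [3, 3, 2]
r10 m[φ4→ice] = [2, 1, 3]
r10 m[φ5→ice] = [2, 3, 6]
r10 m[cld→φ0] = [3, 8, 4]
r10 m[cld→φ2] = [6, 10, 0]
r10 m[cld→φ3] = [9, 16, 4]
r10 m[rain→φ2] = [3, 3, 2]
r10 m[rain→φ4] = [1, 1, 7]
r10 m[ice→φ4] = [2, 3, 6]
r10 m[ice→φ5] = [2, 1, 3]
r10 m[wet→φ0] = [0, 9, 0]
r10 m[wet→φ1] = [9, 8, 4]
r10 m[fog→φ3] = [0, 0, 0]
r10 m[wind→φ1] = [0, 0, 0]
fixed point reached at round 10
traceback from cld: (cld=2, rain=0, ice=0, wet=2, fog=0, wind=1), score=4

assignment: (cld=2, rain=0, ice=0, wet=2, fog=0, wind=1); score = 4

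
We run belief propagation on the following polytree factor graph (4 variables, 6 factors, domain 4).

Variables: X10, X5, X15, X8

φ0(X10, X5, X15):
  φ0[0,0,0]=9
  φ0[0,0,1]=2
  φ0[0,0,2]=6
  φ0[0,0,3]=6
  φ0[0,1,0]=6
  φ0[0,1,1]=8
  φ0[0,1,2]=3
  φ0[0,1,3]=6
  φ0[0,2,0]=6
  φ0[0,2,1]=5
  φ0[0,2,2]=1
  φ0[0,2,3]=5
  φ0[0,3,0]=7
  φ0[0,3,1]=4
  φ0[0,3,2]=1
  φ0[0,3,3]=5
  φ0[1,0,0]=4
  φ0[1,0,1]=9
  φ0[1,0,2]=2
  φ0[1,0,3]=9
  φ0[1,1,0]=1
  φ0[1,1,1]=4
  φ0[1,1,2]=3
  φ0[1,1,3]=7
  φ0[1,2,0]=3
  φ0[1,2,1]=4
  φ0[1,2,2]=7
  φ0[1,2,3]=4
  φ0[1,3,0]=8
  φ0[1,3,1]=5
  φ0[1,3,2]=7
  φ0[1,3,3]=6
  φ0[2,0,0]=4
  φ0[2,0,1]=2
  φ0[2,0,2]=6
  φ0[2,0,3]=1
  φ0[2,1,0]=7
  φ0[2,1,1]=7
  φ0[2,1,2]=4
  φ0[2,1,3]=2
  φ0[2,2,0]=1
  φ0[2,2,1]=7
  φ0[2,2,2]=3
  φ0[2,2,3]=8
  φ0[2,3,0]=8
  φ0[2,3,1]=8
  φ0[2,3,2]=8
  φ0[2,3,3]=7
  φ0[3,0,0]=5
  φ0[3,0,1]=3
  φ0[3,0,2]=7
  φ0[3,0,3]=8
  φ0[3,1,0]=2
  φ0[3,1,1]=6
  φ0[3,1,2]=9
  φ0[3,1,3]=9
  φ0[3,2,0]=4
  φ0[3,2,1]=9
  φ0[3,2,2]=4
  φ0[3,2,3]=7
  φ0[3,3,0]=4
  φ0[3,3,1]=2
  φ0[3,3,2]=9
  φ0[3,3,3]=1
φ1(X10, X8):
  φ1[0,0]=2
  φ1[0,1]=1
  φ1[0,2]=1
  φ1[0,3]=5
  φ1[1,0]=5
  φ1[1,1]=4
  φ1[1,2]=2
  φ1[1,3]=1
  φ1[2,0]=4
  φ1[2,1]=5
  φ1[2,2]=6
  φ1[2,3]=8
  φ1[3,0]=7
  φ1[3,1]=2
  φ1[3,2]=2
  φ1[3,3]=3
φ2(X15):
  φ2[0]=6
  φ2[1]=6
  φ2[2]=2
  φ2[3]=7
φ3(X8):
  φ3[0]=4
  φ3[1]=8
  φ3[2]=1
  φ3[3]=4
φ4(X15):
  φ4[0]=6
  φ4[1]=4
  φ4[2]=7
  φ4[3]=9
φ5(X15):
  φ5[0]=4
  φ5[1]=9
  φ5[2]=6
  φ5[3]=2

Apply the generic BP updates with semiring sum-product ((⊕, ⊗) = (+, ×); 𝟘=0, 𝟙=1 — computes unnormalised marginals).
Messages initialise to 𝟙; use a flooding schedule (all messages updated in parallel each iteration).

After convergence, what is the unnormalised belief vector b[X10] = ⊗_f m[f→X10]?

b[X10] = [437784, 691824, 1137024, 699828]

init: all messages = 𝟙 over 4 values
r1 m[φ0→X10] = [80, 83, 83, 89]
r1 m[φ0→X5] = [83, 84, 78, 90]
r1 m[φ0→X15] = [79, 85, 80, 91]
r1 m[φ1→X10] = [9, 12, 23, 14]
r1 m[φ1→X8] = [18, 12, 11, 17]
r1 m[φ2→X15] = [6, 6, 2, 7]
r1 m[φ3→X8] = [4, 8, 1, 4]
r1 m[φ4→X15] = [6, 4, 7, 9]
r1 m[φ5→X15] = [4, 9, 6, 2]
r1 m[X10→φ0] = [1, 1, 1, 1]
r1 m[X10→φ1] = [1, 1, 1, 1]
r1 m[X5→φ0] = [1, 1, 1, 1]
r1 m[X15→φ0] = [1, 1, 1, 1]
r1 m[X15→φ2] = [1, 1, 1, 1]
r1 m[X15→φ4] = [1, 1, 1, 1]
r1 m[X15→φ5] = [1, 1, 1, 1]
r1 m[X8→φ1] = [1, 1, 1, 1]
r1 m[X8→φ3] = [1, 1, 1, 1]
r2 m[φ0→X10] = [80, 83, 83, 89]
r2 m[φ0→X5] = [83, 84, 78, 90]
r2 m[φ0→X15] = [79, 85, 80, 91]
r2 m[φ1→X10] = [9, 12, 23, 14]
r2 m[φ1→X8] = [18, 12, 11, 17]
r2 m[φ2→X15] = [6, 6, 2, 7]
r2 m[φ3→X8] = [4, 8, 1, 4]
r2 m[φ4→X15] = [6, 4, 7, 9]
r2 m[φ5→X15] = [4, 9, 6, 2]
r2 m[X10→φ0] = [9, 12, 23, 14]
r2 m[X10→φ1] = [80, 83, 83, 89]
r2 m[X5→φ0] = [1, 1, 1, 1]
r2 m[X15→φ0] = [144, 216, 84, 126]
r2 m[X15→φ2] = [1896, 3060, 3360, 1638]
r2 m[X15→φ4] = [1896, 4590, 960, 1274]
r2 m[X15→φ5] = [2844, 2040, 1120, 5733]
r2 m[X8→φ1] = [4, 8, 1, 4]
r2 m[X8→φ3] = [18, 12, 11, 17]
r3 m[φ0→X10] = [11832, 11928, 12096, 12066]
r3 m[φ0→X5] = [151926, 178224, 171978, 194628]
r3 m[φ0→X15] = [1114, 1267, 1216, 1274]
r3 m[φ1→X10] = [37, 58, 94, 58]
r3 m[φ1→X8] = [1530, 1005, 922, 1414]
r3 m[φ2→X15] = [6, 6, 2, 7]
r3 m[φ3→X8] = [4, 8, 1, 4]
r3 m[φ4→X15] = [6, 4, 7, 9]
r3 m[φ5→X15] = [4, 9, 6, 2]
r3 m[X10→φ0] = [9, 12, 23, 14]
r3 m[X10→φ1] = [80, 83, 83, 89]
r3 m[X5→φ0] = [1, 1, 1, 1]
r3 m[X15→φ0] = [144, 216, 84, 126]
r3 m[X15→φ2] = [1896, 3060, 3360, 1638]
r3 m[X15→φ4] = [1896, 4590, 960, 1274]
r3 m[X15→φ5] = [2844, 2040, 1120, 5733]
r3 m[X8→φ1] = [4, 8, 1, 4]
r3 m[X8→φ3] = [18, 12, 11, 17]
r4 m[φ0→X10] = [11832, 11928, 12096, 12066]
r4 m[φ0→X5] = [151926, 178224, 171978, 194628]
r4 m[φ0→X15] = [1114, 1267, 1216, 1274]
r4 m[φ1→X10] = [37, 58, 94, 58]
r4 m[φ1→X8] = [1530, 1005, 922, 1414]
r4 m[φ2→X15] = [6, 6, 2, 7]
r4 m[φ3→X8] = [4, 8, 1, 4]
r4 m[φ4→X15] = [6, 4, 7, 9]
r4 m[φ5→X15] = [4, 9, 6, 2]
r4 m[X10→φ0] = [37, 58, 94, 58]
r4 m[X10→φ1] = [11832, 11928, 12096, 12066]
r4 m[X5→φ0] = [1, 1, 1, 1]
r4 m[X15→φ0] = [144, 216, 84, 126]
r4 m[X15→φ2] = [26736, 45612, 51072, 22932]
r4 m[X15→φ4] = [26736, 68418, 14592, 17836]
r4 m[X15→φ5] = [40104, 30408, 17024, 80262]
r4 m[X8→φ1] = [4, 8, 1, 4]
r4 m[X8→φ3] = [1530, 1005, 922, 1414]
r5 m[φ0→X10] = [11832, 11928, 12096, 12066]
r5 m[φ0→X5] = [658116, 751080, 727758, 829506]
r5 m[φ0→X15] = [4714, 5395, 5165, 5464]
r5 m[φ1→X10] = [37, 58, 94, 58]
r5 m[φ1→X8] = [216150, 144156, 132396, 204054]
r5 m[φ2→X15] = [6, 6, 2, 7]
r5 m[φ3→X8] = [4, 8, 1, 4]
r5 m[φ4→X15] = [6, 4, 7, 9]
r5 m[φ5→X15] = [4, 9, 6, 2]
r5 m[X10→φ0] = [37, 58, 94, 58]
r5 m[X10→φ1] = [11832, 11928, 12096, 12066]
r5 m[X5→φ0] = [1, 1, 1, 1]
r5 m[X15→φ0] = [144, 216, 84, 126]
r5 m[X15→φ2] = [26736, 45612, 51072, 22932]
r5 m[X15→φ4] = [26736, 68418, 14592, 17836]
r5 m[X15→φ5] = [40104, 30408, 17024, 80262]
r5 m[X8→φ1] = [4, 8, 1, 4]
r5 m[X8→φ3] = [1530, 1005, 922, 1414]
r6 m[φ0→X10] = [11832, 11928, 12096, 12066]
r6 m[φ0→X5] = [658116, 751080, 727758, 829506]
r6 m[φ0→X15] = [4714, 5395, 5165, 5464]
r6 m[φ1→X10] = [37, 58, 94, 58]
r6 m[φ1→X8] = [216150, 144156, 132396, 204054]
r6 m[φ2→X15] = [6, 6, 2, 7]
r6 m[φ3→X8] = [4, 8, 1, 4]
r6 m[φ4→X15] = [6, 4, 7, 9]
r6 m[φ5→X15] = [4, 9, 6, 2]
r6 m[X10→φ0] = [37, 58, 94, 58]
r6 m[X10→φ1] = [11832, 11928, 12096, 12066]
r6 m[X5→φ0] = [1, 1, 1, 1]
r6 m[X15→φ0] = [144, 216, 84, 126]
r6 m[X15→φ2] = [113136, 194220, 216930, 98352]
r6 m[X15→φ4] = [113136, 291330, 61980, 76496]
r6 m[X15→φ5] = [169704, 129480, 72310, 344232]
r6 m[X8→φ1] = [4, 8, 1, 4]
r6 m[X8→φ3] = [216150, 144156, 132396, 204054]
r7 m[φ0→X10] = [11832, 11928, 12096, 12066]
r7 m[φ0→X5] = [658116, 751080, 727758, 829506]
r7 m[φ0→X15] = [4714, 5395, 5165, 5464]
r7 m[φ1→X10] = [37, 58, 94, 58]
r7 m[φ1→X8] = [216150, 144156, 132396, 204054]
r7 m[φ2→X15] = [6, 6, 2, 7]
r7 m[φ3→X8] = [4, 8, 1, 4]
r7 m[φ4→X15] = [6, 4, 7, 9]
r7 m[φ5→X15] = [4, 9, 6, 2]
r7 m[X10→φ0] = [37, 58, 94, 58]
r7 m[X10→φ1] = [11832, 11928, 12096, 12066]
r7 m[X5→φ0] = [1, 1, 1, 1]
r7 m[X15→φ0] = [144, 216, 84, 126]
r7 m[X15→φ2] = [113136, 194220, 216930, 98352]
r7 m[X15→φ4] = [113136, 291330, 61980, 76496]
r7 m[X15→φ5] = [169704, 129480, 72310, 344232]
r7 m[X8→φ1] = [4, 8, 1, 4]
r7 m[X8→φ3] = [216150, 144156, 132396, 204054]
fixed point reached at round 7
b[X10] = ⊗ incoming = [437784, 691824, 1137024, 699828]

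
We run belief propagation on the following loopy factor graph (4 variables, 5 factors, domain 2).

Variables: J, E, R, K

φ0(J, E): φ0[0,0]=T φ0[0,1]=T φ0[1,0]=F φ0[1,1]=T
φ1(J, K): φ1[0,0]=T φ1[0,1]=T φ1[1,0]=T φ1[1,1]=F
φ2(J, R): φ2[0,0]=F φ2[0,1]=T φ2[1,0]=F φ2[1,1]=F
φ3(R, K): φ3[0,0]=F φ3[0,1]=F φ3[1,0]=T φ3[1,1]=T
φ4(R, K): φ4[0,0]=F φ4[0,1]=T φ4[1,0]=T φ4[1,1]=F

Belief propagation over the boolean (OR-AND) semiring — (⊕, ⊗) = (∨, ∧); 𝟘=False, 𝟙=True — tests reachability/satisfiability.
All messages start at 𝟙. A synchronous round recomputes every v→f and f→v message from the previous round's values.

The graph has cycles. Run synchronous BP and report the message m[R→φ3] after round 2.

message @ round 2 = [F, T]

init: all messages = 𝟙 over 2 values
r1 m[φ0→J] = [T, T]
r1 m[φ0→E] = [T, T]
r1 m[φ1→J] = [T, T]
r1 m[φ1→K] = [T, T]
r1 m[φ2→J] = [T, F]
r1 m[φ2→R] = [F, T]
r1 m[φ3→R] = [F, T]
r1 m[φ3→K] = [T, T]
r1 m[φ4→R] = [T, T]
r1 m[φ4→K] = [T, T]
r1 m[J→φ0] = [T, T]
r1 m[J→φ1] = [T, T]
r1 m[J→φ2] = [T, T]
r1 m[E→φ0] = [T, T]
r1 m[R→φ2] = [T, T]
r1 m[R→φ3] = [T, T]
r1 m[R→φ4] = [T, T]
r1 m[K→φ1] = [T, T]
r1 m[K→φ3] = [T, T]
r1 m[K→φ4] = [T, T]
r2 m[φ0→J] = [T, T]
r2 m[φ0→E] = [T, T]
r2 m[φ1→J] = [T, T]
r2 m[φ1→K] = [T, T]
r2 m[φ2→J] = [T, F]
r2 m[φ2→R] = [F, T]
r2 m[φ3→R] = [F, T]
r2 m[φ3→K] = [T, T]
r2 m[φ4→R] = [T, T]
r2 m[φ4→K] = [T, T]
r2 m[J→φ0] = [T, F]
r2 m[J→φ1] = [T, F]
r2 m[J→φ2] = [T, T]
r2 m[E→φ0] = [T, T]
r2 m[R→φ2] = [F, T]
r2 m[R→φ3] = [F, T]
r2 m[R→φ4] = [F, T]
r2 m[K→φ1] = [T, T]
r2 m[K→φ3] = [T, T]
r2 m[K→φ4] = [T, T]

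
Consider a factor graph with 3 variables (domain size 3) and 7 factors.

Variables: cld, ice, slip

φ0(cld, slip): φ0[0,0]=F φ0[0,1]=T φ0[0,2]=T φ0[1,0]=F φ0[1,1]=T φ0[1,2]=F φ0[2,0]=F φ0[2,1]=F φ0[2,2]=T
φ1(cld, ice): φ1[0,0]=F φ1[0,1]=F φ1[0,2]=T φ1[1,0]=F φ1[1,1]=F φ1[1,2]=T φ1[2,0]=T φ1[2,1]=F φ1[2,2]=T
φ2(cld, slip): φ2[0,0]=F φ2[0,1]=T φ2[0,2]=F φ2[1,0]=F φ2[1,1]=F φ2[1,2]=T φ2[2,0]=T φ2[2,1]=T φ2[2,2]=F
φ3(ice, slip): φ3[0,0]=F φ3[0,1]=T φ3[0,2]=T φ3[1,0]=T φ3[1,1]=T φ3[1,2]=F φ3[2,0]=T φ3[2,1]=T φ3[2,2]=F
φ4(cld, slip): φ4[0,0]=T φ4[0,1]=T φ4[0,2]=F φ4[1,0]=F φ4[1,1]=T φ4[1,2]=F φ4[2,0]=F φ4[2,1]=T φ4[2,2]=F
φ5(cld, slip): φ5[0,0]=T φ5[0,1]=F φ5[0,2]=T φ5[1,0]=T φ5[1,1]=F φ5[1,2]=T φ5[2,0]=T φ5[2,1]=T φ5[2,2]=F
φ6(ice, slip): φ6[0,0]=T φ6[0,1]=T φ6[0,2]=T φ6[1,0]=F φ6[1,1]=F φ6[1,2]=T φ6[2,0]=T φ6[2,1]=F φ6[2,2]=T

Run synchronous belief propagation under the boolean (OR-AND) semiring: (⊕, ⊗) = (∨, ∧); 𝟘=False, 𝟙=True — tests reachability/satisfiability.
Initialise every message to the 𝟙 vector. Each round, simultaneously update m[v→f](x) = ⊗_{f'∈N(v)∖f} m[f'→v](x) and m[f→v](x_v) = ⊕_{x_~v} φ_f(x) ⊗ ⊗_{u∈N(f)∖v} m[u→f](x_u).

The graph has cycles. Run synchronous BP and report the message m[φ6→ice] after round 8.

init: all messages = 𝟙 over 3 values
r1 m[φ0→cld] = [T, T, T]
r1 m[φ0→slip] = [F, T, T]
r1 m[φ1→cld] = [T, T, T]
r1 m[φ1→ice] = [T, F, T]
r1 m[φ2→cld] = [T, T, T]
r1 m[φ2→slip] = [T, T, T]
r1 m[φ3→ice] = [T, T, T]
r1 m[φ3→slip] = [T, T, T]
r1 m[φ4→cld] = [T, T, T]
r1 m[φ4→slip] = [T, T, F]
r1 m[φ5→cld] = [T, T, T]
r1 m[φ5→slip] = [T, T, T]
r1 m[φ6→ice] = [T, T, T]
r1 m[φ6→slip] = [T, T, T]
r1 m[cld→φ0] = [T, T, T]
r1 m[cld→φ1] = [T, T, T]
r1 m[cld→φ2] = [T, T, T]
r1 m[cld→φ4] = [T, T, T]
r1 m[cld→φ5] = [T, T, T]
r1 m[ice→φ1] = [T, T, T]
r1 m[ice→φ3] = [T, T, T]
r1 m[ice→φ6] = [T, T, T]
r1 m[slip→φ0] = [T, T, T]
r1 m[slip→φ2] = [T, T, T]
r1 m[slip→φ3] = [T, T, T]
r1 m[slip→φ4] = [T, T, T]
r1 m[slip→φ5] = [T, T, T]
r1 m[slip→φ6] = [T, T, T]
r2 m[φ0→cld] = [T, T, T]
r2 m[φ0→slip] = [F, T, T]
r2 m[φ1→cld] = [T, T, T]
r2 m[φ1→ice] = [T, F, T]
r2 m[φ2→cld] = [T, T, T]
r2 m[φ2→slip] = [T, T, T]
r2 m[φ3→ice] = [T, T, T]
r2 m[φ3→slip] = [T, T, T]
r2 m[φ4→cld] = [T, T, T]
r2 m[φ4→slip] = [T, T, F]
r2 m[φ5→cld] = [T, T, T]
r2 m[φ5→slip] = [T, T, T]
r2 m[φ6→ice] = [T, T, T]
r2 m[φ6→slip] = [T, T, T]
r2 m[cld→φ0] = [T, T, T]
r2 m[cld→φ1] = [T, T, T]
r2 m[cld→φ2] = [T, T, T]
r2 m[cld→φ4] = [T, T, T]
r2 m[cld→φ5] = [T, T, T]
r2 m[ice→φ1] = [T, T, T]
r2 m[ice→φ3] = [T, F, T]
r2 m[ice→φ6] = [T, F, T]
r2 m[slip→φ0] = [T, T, F]
r2 m[slip→φ2] = [F, T, F]
r2 m[slip→φ3] = [F, T, F]
r2 m[slip→φ4] = [F, T, T]
r2 m[slip→φ5] = [F, T, F]
r2 m[slip→φ6] = [F, T, F]
r3 m[φ0→cld] = [T, T, F]
r3 m[φ0→slip] = [F, T, T]
r3 m[φ1→cld] = [T, T, T]
r3 m[φ1→ice] = [T, F, T]
r3 m[φ2→cld] = [T, F, T]
r3 m[φ2→slip] = [T, T, T]
r3 m[φ3→ice] = [T, T, T]
r3 m[φ3→slip] = [T, T, T]
r3 m[φ4→cld] = [T, T, T]
r3 m[φ4→slip] = [T, T, F]
r3 m[φ5→cld] = [F, F, T]
r3 m[φ5→slip] = [T, T, T]
r3 m[φ6→ice] = [T, F, F]
r3 m[φ6→slip] = [T, T, T]
r3 m[cld→φ0] = [T, T, T]
r3 m[cld→φ1] = [T, T, T]
r3 m[cld→φ2] = [T, T, T]
r3 m[cld→φ4] = [T, T, T]
r3 m[cld→φ5] = [T, T, T]
r3 m[ice→φ1] = [T, T, T]
r3 m[ice→φ3] = [T, F, T]
r3 m[ice→φ6] = [T, F, T]
r3 m[slip→φ0] = [T, T, F]
r3 m[slip→φ2] = [F, T, F]
r3 m[slip→φ3] = [F, T, F]
r3 m[slip→φ4] = [F, T, T]
r3 m[slip→φ5] = [F, T, F]
r3 m[slip→φ6] = [F, T, F]
r4 m[φ0→cld] = [T, T, F]
r4 m[φ0→slip] = [F, T, T]
r4 m[φ1→cld] = [T, T, T]
r4 m[φ1→ice] = [T, F, T]
r4 m[φ2→cld] = [T, F, T]
r4 m[φ2→slip] = [T, T, T]
r4 m[φ3→ice] = [T, T, T]
r4 m[φ3→slip] = [T, T, T]
r4 m[φ4→cld] = [T, T, T]
r4 m[φ4→slip] = [T, T, F]
r4 m[φ5→cld] = [F, F, T]
r4 m[φ5→slip] = [T, T, T]
r4 m[φ6→ice] = [T, F, F]
r4 m[φ6→slip] = [T, T, T]
r4 m[cld→φ0] = [F, F, T]
r4 m[cld→φ1] = [F, F, F]
r4 m[cld→φ2] = [F, F, F]
r4 m[cld→φ4] = [F, F, F]
r4 m[cld→φ5] = [T, F, F]
r4 m[ice→φ1] = [T, F, F]
r4 m[ice→φ3] = [T, F, F]
r4 m[ice→φ6] = [T, F, T]
r4 m[slip→φ0] = [T, T, F]
r4 m[slip→φ2] = [F, T, F]
r4 m[slip→φ3] = [F, T, F]
r4 m[slip→φ4] = [F, T, T]
r4 m[slip→φ5] = [F, T, F]
r4 m[slip→φ6] = [F, T, F]
r5 m[φ0→cld] = [T, T, F]
r5 m[φ0→slip] = [F, F, T]
r5 m[φ1→cld] = [F, F, T]
r5 m[φ1→ice] = [F, F, F]
r5 m[φ2→cld] = [T, F, T]
r5 m[φ2→slip] = [F, F, F]
r5 m[φ3→ice] = [T, T, T]
r5 m[φ3→slip] = [F, T, T]
r5 m[φ4→cld] = [T, T, T]
r5 m[φ4→slip] = [F, F, F]
r5 m[φ5→cld] = [F, F, T]
r5 m[φ5→slip] = [T, F, T]
r5 m[φ6→ice] = [T, F, F]
r5 m[φ6→slip] = [T, T, T]
r5 m[cld→φ0] = [F, F, T]
r5 m[cld→φ1] = [F, F, F]
r5 m[cld→φ2] = [F, F, F]
r5 m[cld→φ4] = [F, F, F]
r5 m[cld→φ5] = [T, F, F]
r5 m[ice→φ1] = [T, F, F]
r5 m[ice→φ3] = [T, F, F]
r5 m[ice→φ6] = [T, F, T]
r5 m[slip→φ0] = [T, T, F]
r5 m[slip→φ2] = [F, T, F]
r5 m[slip→φ3] = [F, T, F]
r5 m[slip→φ4] = [F, T, T]
r5 m[slip→φ5] = [F, T, F]
r5 m[slip→φ6] = [F, T, F]
r6 m[φ0→cld] = [T, T, F]
r6 m[φ0→slip] = [F, F, T]
r6 m[φ1→cld] = [F, F, T]
r6 m[φ1→ice] = [F, F, F]
r6 m[φ2→cld] = [T, F, T]
r6 m[φ2→slip] = [F, F, F]
r6 m[φ3→ice] = [T, T, T]
r6 m[φ3→slip] = [F, T, T]
r6 m[φ4→cld] = [T, T, T]
r6 m[φ4→slip] = [F, F, F]
r6 m[φ5→cld] = [F, F, T]
r6 m[φ5→slip] = [T, F, T]
r6 m[φ6→ice] = [T, F, F]
r6 m[φ6→slip] = [T, T, T]
r6 m[cld→φ0] = [F, F, T]
r6 m[cld→φ1] = [F, F, F]
r6 m[cld→φ2] = [F, F, F]
r6 m[cld→φ4] = [F, F, F]
r6 m[cld→φ5] = [F, F, F]
r6 m[ice→φ1] = [T, F, F]
r6 m[ice→φ3] = [F, F, F]
r6 m[ice→φ6] = [F, F, F]
r6 m[slip→φ0] = [F, F, F]
r6 m[slip→φ2] = [F, F, F]
r6 m[slip→φ3] = [F, F, F]
r6 m[slip→φ4] = [F, F, F]
r6 m[slip→φ5] = [F, F, F]
r6 m[slip→φ6] = [F, F, F]
r7 m[φ0→cld] = [F, F, F]
r7 m[φ0→slip] = [F, F, T]
r7 m[φ1→cld] = [F, F, T]
r7 m[φ1→ice] = [F, F, F]
r7 m[φ2→cld] = [F, F, F]
r7 m[φ2→slip] = [F, F, F]
r7 m[φ3→ice] = [F, F, F]
r7 m[φ3→slip] = [F, F, F]
r7 m[φ4→cld] = [F, F, F]
r7 m[φ4→slip] = [F, F, F]
r7 m[φ5→cld] = [F, F, F]
r7 m[φ5→slip] = [F, F, F]
r7 m[φ6→ice] = [F, F, F]
r7 m[φ6→slip] = [F, F, F]
r7 m[cld→φ0] = [F, F, T]
r7 m[cld→φ1] = [F, F, F]
r7 m[cld→φ2] = [F, F, F]
r7 m[cld→φ4] = [F, F, F]
r7 m[cld→φ5] = [F, F, F]
r7 m[ice→φ1] = [T, F, F]
r7 m[ice→φ3] = [F, F, F]
r7 m[ice→φ6] = [F, F, F]
r7 m[slip→φ0] = [F, F, F]
r7 m[slip→φ2] = [F, F, F]
r7 m[slip→φ3] = [F, F, F]
r7 m[slip→φ4] = [F, F, F]
r7 m[slip→φ5] = [F, F, F]
r7 m[slip→φ6] = [F, F, F]
r8 m[φ0→cld] = [F, F, F]
r8 m[φ0→slip] = [F, F, T]
r8 m[φ1→cld] = [F, F, T]
r8 m[φ1→ice] = [F, F, F]
r8 m[φ2→cld] = [F, F, F]
r8 m[φ2→slip] = [F, F, F]
r8 m[φ3→ice] = [F, F, F]
r8 m[φ3→slip] = [F, F, F]
r8 m[φ4→cld] = [F, F, F]
r8 m[φ4→slip] = [F, F, F]
r8 m[φ5→cld] = [F, F, F]
r8 m[φ5→slip] = [F, F, F]
r8 m[φ6→ice] = [F, F, F]
r8 m[φ6→slip] = [F, F, F]
r8 m[cld→φ0] = [F, F, F]
r8 m[cld→φ1] = [F, F, F]
r8 m[cld→φ2] = [F, F, F]
r8 m[cld→φ4] = [F, F, F]
r8 m[cld→φ5] = [F, F, F]
r8 m[ice→φ1] = [F, F, F]
r8 m[ice→φ3] = [F, F, F]
r8 m[ice→φ6] = [F, F, F]
r8 m[slip→φ0] = [F, F, F]
r8 m[slip→φ2] = [F, F, F]
r8 m[slip→φ3] = [F, F, F]
r8 m[slip→φ4] = [F, F, F]
r8 m[slip→φ5] = [F, F, F]
r8 m[slip→φ6] = [F, F, F]

message @ round 8 = [F, F, F]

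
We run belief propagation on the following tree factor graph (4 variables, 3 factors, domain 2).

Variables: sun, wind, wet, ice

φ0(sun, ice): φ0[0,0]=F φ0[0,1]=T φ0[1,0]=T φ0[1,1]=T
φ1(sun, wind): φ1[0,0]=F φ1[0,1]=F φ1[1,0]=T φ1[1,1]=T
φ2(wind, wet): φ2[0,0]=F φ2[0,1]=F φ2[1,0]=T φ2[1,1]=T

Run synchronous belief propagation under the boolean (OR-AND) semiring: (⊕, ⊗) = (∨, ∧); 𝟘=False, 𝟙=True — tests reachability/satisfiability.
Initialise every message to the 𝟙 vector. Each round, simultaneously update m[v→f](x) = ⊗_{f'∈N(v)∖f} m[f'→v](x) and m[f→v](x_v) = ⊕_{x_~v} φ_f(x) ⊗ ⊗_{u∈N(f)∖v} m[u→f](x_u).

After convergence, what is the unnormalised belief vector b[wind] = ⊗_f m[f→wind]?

b[wind] = [F, T]

init: all messages = 𝟙 over 2 values
r1 m[φ0→sun] = [T, T]
r1 m[φ0→ice] = [T, T]
r1 m[φ1→sun] = [F, T]
r1 m[φ1→wind] = [T, T]
r1 m[φ2→wind] = [F, T]
r1 m[φ2→wet] = [T, T]
r1 m[sun→φ0] = [T, T]
r1 m[sun→φ1] = [T, T]
r1 m[wind→φ1] = [T, T]
r1 m[wind→φ2] = [T, T]
r1 m[wet→φ2] = [T, T]
r1 m[ice→φ0] = [T, T]
r2 m[φ0→sun] = [T, T]
r2 m[φ0→ice] = [T, T]
r2 m[φ1→sun] = [F, T]
r2 m[φ1→wind] = [T, T]
r2 m[φ2→wind] = [F, T]
r2 m[φ2→wet] = [T, T]
r2 m[sun→φ0] = [F, T]
r2 m[sun→φ1] = [T, T]
r2 m[wind→φ1] = [F, T]
r2 m[wind→φ2] = [T, T]
r2 m[wet→φ2] = [T, T]
r2 m[ice→φ0] = [T, T]
r3 m[φ0→sun] = [T, T]
r3 m[φ0→ice] = [T, T]
r3 m[φ1→sun] = [F, T]
r3 m[φ1→wind] = [T, T]
r3 m[φ2→wind] = [F, T]
r3 m[φ2→wet] = [T, T]
r3 m[sun→φ0] = [F, T]
r3 m[sun→φ1] = [T, T]
r3 m[wind→φ1] = [F, T]
r3 m[wind→φ2] = [T, T]
r3 m[wet→φ2] = [T, T]
r3 m[ice→φ0] = [T, T]
fixed point reached at round 3
b[wind] = ⊗ incoming = [F, T]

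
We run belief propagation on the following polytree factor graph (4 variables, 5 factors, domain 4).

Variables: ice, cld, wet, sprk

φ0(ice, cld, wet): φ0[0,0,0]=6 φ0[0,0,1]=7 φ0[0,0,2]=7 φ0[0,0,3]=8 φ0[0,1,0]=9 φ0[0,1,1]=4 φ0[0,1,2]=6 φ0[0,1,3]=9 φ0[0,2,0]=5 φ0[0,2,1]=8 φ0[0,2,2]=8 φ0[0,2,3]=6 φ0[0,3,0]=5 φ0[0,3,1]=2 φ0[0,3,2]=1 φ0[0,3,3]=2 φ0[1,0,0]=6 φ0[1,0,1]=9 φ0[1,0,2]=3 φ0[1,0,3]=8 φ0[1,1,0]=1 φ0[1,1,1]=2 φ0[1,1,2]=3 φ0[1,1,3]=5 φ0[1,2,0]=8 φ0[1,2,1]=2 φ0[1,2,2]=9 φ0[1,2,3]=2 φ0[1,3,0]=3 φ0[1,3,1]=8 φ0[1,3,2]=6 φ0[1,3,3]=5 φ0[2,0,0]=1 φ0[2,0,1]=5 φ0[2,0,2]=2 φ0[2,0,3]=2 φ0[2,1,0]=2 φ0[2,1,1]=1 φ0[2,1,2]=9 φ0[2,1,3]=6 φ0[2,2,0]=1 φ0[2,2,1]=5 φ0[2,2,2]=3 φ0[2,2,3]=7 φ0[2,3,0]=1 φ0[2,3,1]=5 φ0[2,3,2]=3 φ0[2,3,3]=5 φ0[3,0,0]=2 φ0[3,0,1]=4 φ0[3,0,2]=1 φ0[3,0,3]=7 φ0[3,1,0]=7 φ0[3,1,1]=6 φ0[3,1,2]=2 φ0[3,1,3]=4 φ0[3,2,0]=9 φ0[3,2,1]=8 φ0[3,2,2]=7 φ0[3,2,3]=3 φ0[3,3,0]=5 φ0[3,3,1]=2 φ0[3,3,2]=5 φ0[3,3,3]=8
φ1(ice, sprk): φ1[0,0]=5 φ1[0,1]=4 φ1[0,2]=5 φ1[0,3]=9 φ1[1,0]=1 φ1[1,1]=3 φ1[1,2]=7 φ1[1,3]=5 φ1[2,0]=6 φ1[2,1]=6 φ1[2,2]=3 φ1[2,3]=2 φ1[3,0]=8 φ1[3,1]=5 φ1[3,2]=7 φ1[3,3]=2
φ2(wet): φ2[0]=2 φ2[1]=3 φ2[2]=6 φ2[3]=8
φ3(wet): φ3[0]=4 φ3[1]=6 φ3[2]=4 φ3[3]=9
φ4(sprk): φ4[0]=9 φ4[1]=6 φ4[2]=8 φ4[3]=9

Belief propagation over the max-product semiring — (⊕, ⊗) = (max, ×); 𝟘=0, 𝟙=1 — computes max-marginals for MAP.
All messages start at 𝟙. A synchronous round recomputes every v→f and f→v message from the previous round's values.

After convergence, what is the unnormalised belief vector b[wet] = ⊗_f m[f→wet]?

b[wet] = [5832, 11664, 15552, 52488]

init: all messages = 𝟙 over 4 values
r1 m[φ0→ice] = [9, 9, 9, 9]
r1 m[φ0→cld] = [9, 9, 9, 8]
r1 m[φ0→wet] = [9, 9, 9, 9]
r1 m[φ1→ice] = [9, 7, 6, 8]
r1 m[φ1→sprk] = [8, 6, 7, 9]
r1 m[φ2→wet] = [2, 3, 6, 8]
r1 m[φ3→wet] = [4, 6, 4, 9]
r1 m[φ4→sprk] = [9, 6, 8, 9]
r1 m[ice→φ0] = [1, 1, 1, 1]
r1 m[ice→φ1] = [1, 1, 1, 1]
r1 m[cld→φ0] = [1, 1, 1, 1]
r1 m[wet→φ0] = [1, 1, 1, 1]
r1 m[wet→φ2] = [1, 1, 1, 1]
r1 m[wet→φ3] = [1, 1, 1, 1]
r1 m[sprk→φ1] = [1, 1, 1, 1]
r1 m[sprk→φ4] = [1, 1, 1, 1]
r2 m[φ0→ice] = [9, 9, 9, 9]
r2 m[φ0→cld] = [9, 9, 9, 8]
r2 m[φ0→wet] = [9, 9, 9, 9]
r2 m[φ1→ice] = [9, 7, 6, 8]
r2 m[φ1→sprk] = [8, 6, 7, 9]
r2 m[φ2→wet] = [2, 3, 6, 8]
r2 m[φ3→wet] = [4, 6, 4, 9]
r2 m[φ4→sprk] = [9, 6, 8, 9]
r2 m[ice→φ0] = [9, 7, 6, 8]
r2 m[ice→φ1] = [9, 9, 9, 9]
r2 m[cld→φ0] = [1, 1, 1, 1]
r2 m[wet→φ0] = [8, 18, 24, 72]
r2 m[wet→φ2] = [36, 54, 36, 81]
r2 m[wet→φ3] = [18, 27, 54, 72]
r2 m[sprk→φ1] = [9, 6, 8, 9]
r2 m[sprk→φ4] = [8, 6, 7, 9]
r3 m[φ0→ice] = [648, 576, 504, 576]
r3 m[φ0→cld] = [5184, 5832, 3888, 4608]
r3 m[φ0→wet] = [81, 72, 72, 81]
r3 m[φ1→ice] = [81, 56, 54, 72]
r3 m[φ1→sprk] = [72, 54, 63, 81]
r3 m[φ2→wet] = [2, 3, 6, 8]
r3 m[φ3→wet] = [4, 6, 4, 9]
r3 m[φ4→sprk] = [9, 6, 8, 9]
r3 m[ice→φ0] = [9, 7, 6, 8]
r3 m[ice→φ1] = [9, 9, 9, 9]
r3 m[cld→φ0] = [1, 1, 1, 1]
r3 m[wet→φ0] = [8, 18, 24, 72]
r3 m[wet→φ2] = [36, 54, 36, 81]
r3 m[wet→φ3] = [18, 27, 54, 72]
r3 m[sprk→φ1] = [9, 6, 8, 9]
r3 m[sprk→φ4] = [8, 6, 7, 9]
r4 m[φ0→ice] = [648, 576, 504, 576]
r4 m[φ0→cld] = [5184, 5832, 3888, 4608]
r4 m[φ0→wet] = [81, 72, 72, 81]
r4 m[φ1→ice] = [81, 56, 54, 72]
r4 m[φ1→sprk] = [72, 54, 63, 81]
r4 m[φ2→wet] = [2, 3, 6, 8]
r4 m[φ3→wet] = [4, 6, 4, 9]
r4 m[φ4→sprk] = [9, 6, 8, 9]
r4 m[ice→φ0] = [81, 56, 54, 72]
r4 m[ice→φ1] = [648, 576, 504, 576]
r4 m[cld→φ0] = [1, 1, 1, 1]
r4 m[wet→φ0] = [8, 18, 24, 72]
r4 m[wet→φ2] = [324, 432, 288, 729]
r4 m[wet→φ3] = [162, 216, 432, 648]
r4 m[sprk→φ1] = [9, 6, 8, 9]
r4 m[sprk→φ4] = [72, 54, 63, 81]
r5 m[φ0→ice] = [648, 576, 504, 576]
r5 m[φ0→cld] = [46656, 52488, 34992, 41472]
r5 m[φ0→wet] = [729, 648, 648, 729]
r5 m[φ1→ice] = [81, 56, 54, 72]
r5 m[φ1→sprk] = [4608, 3024, 4032, 5832]
r5 m[φ2→wet] = [2, 3, 6, 8]
r5 m[φ3→wet] = [4, 6, 4, 9]
r5 m[φ4→sprk] = [9, 6, 8, 9]
r5 m[ice→φ0] = [81, 56, 54, 72]
r5 m[ice→φ1] = [648, 576, 504, 576]
r5 m[cld→φ0] = [1, 1, 1, 1]
r5 m[wet→φ0] = [8, 18, 24, 72]
r5 m[wet→φ2] = [324, 432, 288, 729]
r5 m[wet→φ3] = [162, 216, 432, 648]
r5 m[sprk→φ1] = [9, 6, 8, 9]
r5 m[sprk→φ4] = [72, 54, 63, 81]
r6 m[φ0→ice] = [648, 576, 504, 576]
r6 m[φ0→cld] = [46656, 52488, 34992, 41472]
r6 m[φ0→wet] = [729, 648, 648, 729]
r6 m[φ1→ice] = [81, 56, 54, 72]
r6 m[φ1→sprk] = [4608, 3024, 4032, 5832]
r6 m[φ2→wet] = [2, 3, 6, 8]
r6 m[φ3→wet] = [4, 6, 4, 9]
r6 m[φ4→sprk] = [9, 6, 8, 9]
r6 m[ice→φ0] = [81, 56, 54, 72]
r6 m[ice→φ1] = [648, 576, 504, 576]
r6 m[cld→φ0] = [1, 1, 1, 1]
r6 m[wet→φ0] = [8, 18, 24, 72]
r6 m[wet→φ2] = [2916, 3888, 2592, 6561]
r6 m[wet→φ3] = [1458, 1944, 3888, 5832]
r6 m[sprk→φ1] = [9, 6, 8, 9]
r6 m[sprk→φ4] = [4608, 3024, 4032, 5832]
r7 m[φ0→ice] = [648, 576, 504, 576]
r7 m[φ0→cld] = [46656, 52488, 34992, 41472]
r7 m[φ0→wet] = [729, 648, 648, 729]
r7 m[φ1→ice] = [81, 56, 54, 72]
r7 m[φ1→sprk] = [4608, 3024, 4032, 5832]
r7 m[φ2→wet] = [2, 3, 6, 8]
r7 m[φ3→wet] = [4, 6, 4, 9]
r7 m[φ4→sprk] = [9, 6, 8, 9]
r7 m[ice→φ0] = [81, 56, 54, 72]
r7 m[ice→φ1] = [648, 576, 504, 576]
r7 m[cld→φ0] = [1, 1, 1, 1]
r7 m[wet→φ0] = [8, 18, 24, 72]
r7 m[wet→φ2] = [2916, 3888, 2592, 6561]
r7 m[wet→φ3] = [1458, 1944, 3888, 5832]
r7 m[sprk→φ1] = [9, 6, 8, 9]
r7 m[sprk→φ4] = [4608, 3024, 4032, 5832]
fixed point reached at round 7
b[wet] = ⊗ incoming = [5832, 11664, 15552, 52488]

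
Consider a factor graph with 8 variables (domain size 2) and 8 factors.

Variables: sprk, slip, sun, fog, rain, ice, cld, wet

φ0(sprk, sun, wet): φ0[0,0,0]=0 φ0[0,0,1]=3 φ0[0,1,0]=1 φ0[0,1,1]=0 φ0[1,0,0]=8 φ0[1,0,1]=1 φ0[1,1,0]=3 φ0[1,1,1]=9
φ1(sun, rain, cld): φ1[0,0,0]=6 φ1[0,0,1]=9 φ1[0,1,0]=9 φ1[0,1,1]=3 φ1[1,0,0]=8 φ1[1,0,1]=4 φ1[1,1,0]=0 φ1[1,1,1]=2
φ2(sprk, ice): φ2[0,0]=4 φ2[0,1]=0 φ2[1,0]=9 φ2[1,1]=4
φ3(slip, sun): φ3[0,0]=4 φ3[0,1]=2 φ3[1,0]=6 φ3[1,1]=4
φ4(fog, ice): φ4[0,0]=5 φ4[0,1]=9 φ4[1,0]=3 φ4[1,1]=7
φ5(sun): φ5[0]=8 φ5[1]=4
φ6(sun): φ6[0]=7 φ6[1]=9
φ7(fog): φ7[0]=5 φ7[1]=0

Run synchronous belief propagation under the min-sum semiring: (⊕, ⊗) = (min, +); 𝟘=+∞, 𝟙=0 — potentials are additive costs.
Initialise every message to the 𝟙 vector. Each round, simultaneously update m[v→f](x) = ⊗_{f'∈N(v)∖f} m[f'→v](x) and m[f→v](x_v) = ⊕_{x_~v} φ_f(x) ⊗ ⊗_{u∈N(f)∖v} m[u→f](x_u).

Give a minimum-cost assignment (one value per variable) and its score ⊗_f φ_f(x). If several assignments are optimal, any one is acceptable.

assignment: (sprk=0, slip=0, sun=1, fog=1, rain=1, ice=0, cld=0, wet=1); score = 22

init: all messages = 𝟙 over 2 values
r1 m[φ0→sprk] = [0, 1]
r1 m[φ0→sun] = [0, 0]
r1 m[φ0→wet] = [0, 0]
r1 m[φ1→sun] = [3, 0]
r1 m[φ1→rain] = [4, 0]
r1 m[φ1→cld] = [0, 2]
r1 m[φ2→sprk] = [0, 4]
r1 m[φ2→ice] = [4, 0]
r1 m[φ3→slip] = [2, 4]
r1 m[φ3→sun] = [4, 2]
r1 m[φ4→fog] = [5, 3]
r1 m[φ4→ice] = [3, 7]
r1 m[φ5→sun] = [8, 4]
r1 m[φ6→sun] = [7, 9]
r1 m[φ7→fog] = [5, 0]
r1 m[sprk→φ0] = [0, 0]
r1 m[sprk→φ2] = [0, 0]
r1 m[slip→φ3] = [0, 0]
r1 m[sun→φ0] = [0, 0]
r1 m[sun→φ1] = [0, 0]
r1 m[sun→φ3] = [0, 0]
r1 m[sun→φ5] = [0, 0]
r1 m[sun→φ6] = [0, 0]
r1 m[fog→φ4] = [0, 0]
r1 m[fog→φ7] = [0, 0]
r1 m[rain→φ1] = [0, 0]
r1 m[ice→φ2] = [0, 0]
r1 m[ice→φ4] = [0, 0]
r1 m[cld→φ1] = [0, 0]
r1 m[wet→φ0] = [0, 0]
r2 m[φ0→sprk] = [0, 1]
r2 m[φ0→sun] = [0, 0]
r2 m[φ0→wet] = [0, 0]
r2 m[φ1→sun] = [3, 0]
r2 m[φ1→rain] = [4, 0]
r2 m[φ1→cld] = [0, 2]
r2 m[φ2→sprk] = [0, 4]
r2 m[φ2→ice] = [4, 0]
r2 m[φ3→slip] = [2, 4]
r2 m[φ3→sun] = [4, 2]
r2 m[φ4→fog] = [5, 3]
r2 m[φ4→ice] = [3, 7]
r2 m[φ5→sun] = [8, 4]
r2 m[φ6→sun] = [7, 9]
r2 m[φ7→fog] = [5, 0]
r2 m[sprk→φ0] = [0, 4]
r2 m[sprk→φ2] = [0, 1]
r2 m[slip→φ3] = [0, 0]
r2 m[sun→φ0] = [22, 15]
r2 m[sun→φ1] = [19, 15]
r2 m[sun→φ3] = [18, 13]
r2 m[sun→φ5] = [14, 11]
r2 m[sun→φ6] = [15, 6]
r2 m[fog→φ4] = [5, 0]
r2 m[fog→φ7] = [5, 3]
r2 m[rain→φ1] = [0, 0]
r2 m[ice→φ2] = [3, 7]
r2 m[ice→φ4] = [4, 0]
r2 m[cld→φ1] = [0, 0]
r2 m[wet→φ0] = [0, 0]
r3 m[φ0→sprk] = [15, 18]
r3 m[φ0→sun] = [0, 0]
r3 m[φ0→wet] = [16, 15]
r3 m[φ1→sun] = [3, 0]
r3 m[φ1→rain] = [19, 15]
r3 m[φ1→cld] = [15, 17]
r3 m[φ2→sprk] = [7, 11]
r3 m[φ2→ice] = [4, 0]
r3 m[φ3→slip] = [15, 17]
r3 m[φ3→sun] = [4, 2]
r3 m[φ4→fog] = [9, 7]
r3 m[φ4→ice] = [3, 7]
r3 m[φ5→sun] = [8, 4]
r3 m[φ6→sun] = [7, 9]
r3 m[φ7→fog] = [5, 0]
r3 m[sprk→φ0] = [0, 4]
r3 m[sprk→φ2] = [0, 1]
r3 m[slip→φ3] = [0, 0]
r3 m[sun→φ0] = [22, 15]
r3 m[sun→φ1] = [19, 15]
r3 m[sun→φ3] = [18, 13]
r3 m[sun→φ5] = [14, 11]
r3 m[sun→φ6] = [15, 6]
r3 m[fog→φ4] = [5, 0]
r3 m[fog→φ7] = [5, 3]
r3 m[rain→φ1] = [0, 0]
r3 m[ice→φ2] = [3, 7]
r3 m[ice→φ4] = [4, 0]
r3 m[cld→φ1] = [0, 0]
r3 m[wet→φ0] = [0, 0]
r4 m[φ0→sprk] = [15, 18]
r4 m[φ0→sun] = [0, 0]
r4 m[φ0→wet] = [16, 15]
r4 m[φ1→sun] = [3, 0]
r4 m[φ1→rain] = [19, 15]
r4 m[φ1→cld] = [15, 17]
r4 m[φ2→sprk] = [7, 11]
r4 m[φ2→ice] = [4, 0]
r4 m[φ3→slip] = [15, 17]
r4 m[φ3→sun] = [4, 2]
r4 m[φ4→fog] = [9, 7]
r4 m[φ4→ice] = [3, 7]
r4 m[φ5→sun] = [8, 4]
r4 m[φ6→sun] = [7, 9]
r4 m[φ7→fog] = [5, 0]
r4 m[sprk→φ0] = [7, 11]
r4 m[sprk→φ2] = [15, 18]
r4 m[slip→φ3] = [0, 0]
r4 m[sun→φ0] = [22, 15]
r4 m[sun→φ1] = [19, 15]
r4 m[sun→φ3] = [18, 13]
r4 m[sun→φ5] = [14, 11]
r4 m[sun→φ6] = [15, 6]
r4 m[fog→φ4] = [5, 0]
r4 m[fog→φ7] = [9, 7]
r4 m[rain→φ1] = [0, 0]
r4 m[ice→φ2] = [3, 7]
r4 m[ice→φ4] = [4, 0]
r4 m[cld→φ1] = [0, 0]
r4 m[wet→φ0] = [0, 0]
r5 m[φ0→sprk] = [15, 18]
r5 m[φ0→sun] = [7, 7]
r5 m[φ0→wet] = [23, 22]
r5 m[φ1→sun] = [3, 0]
r5 m[φ1→rain] = [19, 15]
r5 m[φ1→cld] = [15, 17]
r5 m[φ2→sprk] = [7, 11]
r5 m[φ2→ice] = [19, 15]
r5 m[φ3→slip] = [15, 17]
r5 m[φ3→sun] = [4, 2]
r5 m[φ4→fog] = [9, 7]
r5 m[φ4→ice] = [3, 7]
r5 m[φ5→sun] = [8, 4]
r5 m[φ6→sun] = [7, 9]
r5 m[φ7→fog] = [5, 0]
r5 m[sprk→φ0] = [7, 11]
r5 m[sprk→φ2] = [15, 18]
r5 m[slip→φ3] = [0, 0]
r5 m[sun→φ0] = [22, 15]
r5 m[sun→φ1] = [19, 15]
r5 m[sun→φ3] = [18, 13]
r5 m[sun→φ5] = [14, 11]
r5 m[sun→φ6] = [15, 6]
r5 m[fog→φ4] = [5, 0]
r5 m[fog→φ7] = [9, 7]
r5 m[rain→φ1] = [0, 0]
r5 m[ice→φ2] = [3, 7]
r5 m[ice→φ4] = [4, 0]
r5 m[cld→φ1] = [0, 0]
r5 m[wet→φ0] = [0, 0]
r6 m[φ0→sprk] = [15, 18]
r6 m[φ0→sun] = [7, 7]
r6 m[φ0→wet] = [23, 22]
r6 m[φ1→sun] = [3, 0]
r6 m[φ1→rain] = [19, 15]
r6 m[φ1→cld] = [15, 17]
r6 m[φ2→sprk] = [7, 11]
r6 m[φ2→ice] = [19, 15]
r6 m[φ3→slip] = [15, 17]
r6 m[φ3→sun] = [4, 2]
r6 m[φ4→fog] = [9, 7]
r6 m[φ4→ice] = [3, 7]
r6 m[φ5→sun] = [8, 4]
r6 m[φ6→sun] = [7, 9]
r6 m[φ7→fog] = [5, 0]
r6 m[sprk→φ0] = [7, 11]
r6 m[sprk→φ2] = [15, 18]
r6 m[slip→φ3] = [0, 0]
r6 m[sun→φ0] = [22, 15]
r6 m[sun→φ1] = [26, 22]
r6 m[sun→φ3] = [25, 20]
r6 m[sun→φ5] = [21, 18]
r6 m[sun→φ6] = [22, 13]
r6 m[fog→φ4] = [5, 0]
r6 m[fog→φ7] = [9, 7]
r6 m[rain→φ1] = [0, 0]
r6 m[ice→φ2] = [3, 7]
r6 m[ice→φ4] = [19, 15]
r6 m[cld→φ1] = [0, 0]
r6 m[wet→φ0] = [0, 0]
r7 m[φ0→sprk] = [15, 18]
r7 m[φ0→sun] = [7, 7]
r7 m[φ0→wet] = [23, 22]
r7 m[φ1→sun] = [3, 0]
r7 m[φ1→rain] = [26, 22]
r7 m[φ1→cld] = [22, 24]
r7 m[φ2→sprk] = [7, 11]
r7 m[φ2→ice] = [19, 15]
r7 m[φ3→slip] = [22, 24]
r7 m[φ3→sun] = [4, 2]
r7 m[φ4→fog] = [24, 22]
r7 m[φ4→ice] = [3, 7]
r7 m[φ5→sun] = [8, 4]
r7 m[φ6→sun] = [7, 9]
r7 m[φ7→fog] = [5, 0]
r7 m[sprk→φ0] = [7, 11]
r7 m[sprk→φ2] = [15, 18]
r7 m[slip→φ3] = [0, 0]
r7 m[sun→φ0] = [22, 15]
r7 m[sun→φ1] = [26, 22]
r7 m[sun→φ3] = [25, 20]
r7 m[sun→φ5] = [21, 18]
r7 m[sun→φ6] = [22, 13]
r7 m[fog→φ4] = [5, 0]
r7 m[fog→φ7] = [9, 7]
r7 m[rain→φ1] = [0, 0]
r7 m[ice→φ2] = [3, 7]
r7 m[ice→φ4] = [19, 15]
r7 m[cld→φ1] = [0, 0]
r7 m[wet→φ0] = [0, 0]
r8 m[φ0→sprk] = [15, 18]
r8 m[φ0→sun] = [7, 7]
r8 m[φ0→wet] = [23, 22]
r8 m[φ1→sun] = [3, 0]
r8 m[φ1→rain] = [26, 22]
r8 m[φ1→cld] = [22, 24]
r8 m[φ2→sprk] = [7, 11]
r8 m[φ2→ice] = [19, 15]
r8 m[φ3→slip] = [22, 24]
r8 m[φ3→sun] = [4, 2]
r8 m[φ4→fog] = [24, 22]
r8 m[φ4→ice] = [3, 7]
r8 m[φ5→sun] = [8, 4]
r8 m[φ6→sun] = [7, 9]
r8 m[φ7→fog] = [5, 0]
r8 m[sprk→φ0] = [7, 11]
r8 m[sprk→φ2] = [15, 18]
r8 m[slip→φ3] = [0, 0]
r8 m[sun→φ0] = [22, 15]
r8 m[sun→φ1] = [26, 22]
r8 m[sun→φ3] = [25, 20]
r8 m[sun→φ5] = [21, 18]
r8 m[sun→φ6] = [22, 13]
r8 m[fog→φ4] = [5, 0]
r8 m[fog→φ7] = [24, 22]
r8 m[rain→φ1] = [0, 0]
r8 m[ice→φ2] = [3, 7]
r8 m[ice→φ4] = [19, 15]
r8 m[cld→φ1] = [0, 0]
r8 m[wet→φ0] = [0, 0]
r9 m[φ0→sprk] = [15, 18]
r9 m[φ0→sun] = [7, 7]
r9 m[φ0→wet] = [23, 22]
r9 m[φ1→sun] = [3, 0]
r9 m[φ1→rain] = [26, 22]
r9 m[φ1→cld] = [22, 24]
r9 m[φ2→sprk] = [7, 11]
r9 m[φ2→ice] = [19, 15]
r9 m[φ3→slip] = [22, 24]
r9 m[φ3→sun] = [4, 2]
r9 m[φ4→fog] = [24, 22]
r9 m[φ4→ice] = [3, 7]
r9 m[φ5→sun] = [8, 4]
r9 m[φ6→sun] = [7, 9]
r9 m[φ7→fog] = [5, 0]
r9 m[sprk→φ0] = [7, 11]
r9 m[sprk→φ2] = [15, 18]
r9 m[slip→φ3] = [0, 0]
r9 m[sun→φ0] = [22, 15]
r9 m[sun→φ1] = [26, 22]
r9 m[sun→φ3] = [25, 20]
r9 m[sun→φ5] = [21, 18]
r9 m[sun→φ6] = [22, 13]
r9 m[fog→φ4] = [5, 0]
r9 m[fog→φ7] = [24, 22]
r9 m[rain→φ1] = [0, 0]
r9 m[ice→φ2] = [3, 7]
r9 m[ice→φ4] = [19, 15]
r9 m[cld→φ1] = [0, 0]
r9 m[wet→φ0] = [0, 0]
fixed point reached at round 9
traceback from sprk: (sprk=0, slip=0, sun=1, fog=1, rain=1, ice=0, cld=0, wet=1), score=22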